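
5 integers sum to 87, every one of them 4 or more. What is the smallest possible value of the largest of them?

If every one of the 5 were at most 17, the total would be at most 5 × 17 = 85 < 87.
Achievable: 2 of them at 18 and 3 at 17 total 87.

18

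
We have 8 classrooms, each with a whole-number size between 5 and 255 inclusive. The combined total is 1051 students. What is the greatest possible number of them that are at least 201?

5

With k values at 201 or above and the rest at least 5, the sum is at least 40 + 196k.
Since the sum is 1051, we need 196k ≤ 1011, i.e. k ≤ 5.
k = 5 is achieved by 5 values at 201 and 3 at 5, total 1020; add 31 to one value (staying below 201) to reach 1051.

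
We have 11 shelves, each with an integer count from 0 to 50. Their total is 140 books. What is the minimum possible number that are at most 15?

Let j be the number exceeding 15. Then the total is ≥ 16·j + 0·(11 − j) = 0 + 16j.
So 16j ≤ 140 and j ≤ 8; hence at least 11 − 8 = 3 are ≤ 15.
Exactly 3 works: 3 values at 0 and 8 at 16 total 128; raise one of the low values by 12 (still ≤ 15) to hit 140.

3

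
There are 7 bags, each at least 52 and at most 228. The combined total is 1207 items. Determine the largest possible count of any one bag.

228

To make one bag as large as possible, make the other 6 as small as possible.
The other 6 contribute at least 6 × 52 = 312, leaving at most 1207 − 312 = 895.
But each bag is capped at 228, so the maximum is 228.
Achievable: one at 228 and the other 6 totalling 979, which fits since 6 × 52 ≤ 979 ≤ 6 × 228.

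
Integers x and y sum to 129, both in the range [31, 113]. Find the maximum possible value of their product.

With x + y fixed, xy peaks when the two are closest together.
Taking x = 64 and y = 65 (both in [31, 113]) gives xy = 4160.

4160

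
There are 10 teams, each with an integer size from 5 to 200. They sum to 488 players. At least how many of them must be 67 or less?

4

Let j be the number exceeding 67. Then the total is ≥ 68·j + 5·(10 − j) = 50 + 63j.
So 63j ≤ 438 and j ≤ 6; hence at least 10 − 6 = 4 are ≤ 67.
Exactly 4 works: 4 values at 5 and 6 at 68 total 428; raise one of the low values by 60 (still ≤ 67) to hit 488.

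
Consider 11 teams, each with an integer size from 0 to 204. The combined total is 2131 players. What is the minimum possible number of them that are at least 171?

If only k of them are at least 171, the other 11 − k are at most 170, so the total is at most k·204 + (11 − k)·170.
This must reach 2131, so k·204 + (11 − k)·170 ≥ 2131, giving k ≥ 8.
Exactly 8 works: 8 values at 204 and 3 at 170 total 2142; lower one of the high values by 11 (still ≥ 171) to hit 2131.

8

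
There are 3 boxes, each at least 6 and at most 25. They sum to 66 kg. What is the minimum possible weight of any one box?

16

Minimizing one value means maximizing the remaining 2.
The other 2 contribute at most 2 × 25 = 50, leaving at least 66 − 50 = 16.
Since 16 ≥ 6, this is achievable: one at 16 and 2 at 25.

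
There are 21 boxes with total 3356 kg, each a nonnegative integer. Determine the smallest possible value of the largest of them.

160

The average is 3356/21 > 159, so not all 21 can be 159 or less; the largest is ≥ 160.
Taking 4 copies of 159 and 17 copies of 160 gives exactly 3356, so 160 is attained.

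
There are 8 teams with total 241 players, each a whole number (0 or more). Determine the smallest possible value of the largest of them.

31

The average is 241/8 > 30, so not all 8 can be 30 or less; the largest is ≥ 31.
Equality holds with 1 value of 31 and 7 values of 30.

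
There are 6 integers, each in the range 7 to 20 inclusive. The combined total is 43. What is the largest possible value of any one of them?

8

Maximizing one value means minimizing the remaining 5.
The other 5 contribute at least 5 × 7 = 35, leaving at most 43 − 35 = 8.
Since 8 ≤ 20, this is achievable: one at 8 and 5 at 7.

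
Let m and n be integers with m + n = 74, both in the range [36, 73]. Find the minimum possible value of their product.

For a fixed sum, mn is smallest when m and n are as far apart as possible.
At the endpoint m = 36, n = 74 − 36 = 38, so mn = 36 × 38 = 1368.

1368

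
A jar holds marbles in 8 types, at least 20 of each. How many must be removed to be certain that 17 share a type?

129

In the worst case you draw 16 of each of the 8 types: 8 × 16 = 128.
One more forces 17 of some type, so 128 + 1 = 129.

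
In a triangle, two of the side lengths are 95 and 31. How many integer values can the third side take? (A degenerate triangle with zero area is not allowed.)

61

The triangle inequality gives |95 − 31| < c < 95 + 31, i.e. 64 < c < 126.
So c can be any integer from 65 to 125: 61 values.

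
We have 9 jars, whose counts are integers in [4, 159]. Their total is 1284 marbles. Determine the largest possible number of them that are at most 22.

1

Each value at 22 or below falls at least 159 − 22 = 137 short of the ceiling 159.
The ceiling total is 9 × 159 = 1431, and we need 1284, so at most ⌊(1431 − 1284)/137⌋ = 1 can be that low.
k = 1 is achieved by 1 value at 22 and 8 at 159, total 1294; lower one of the 159's by 10 (still > 22) to reach 1284.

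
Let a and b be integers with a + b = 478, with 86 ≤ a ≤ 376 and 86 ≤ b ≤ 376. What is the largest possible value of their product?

ab = a(478 − a) is maximized when a is as near 478/2 as the bounds allow.
Taking a = 239 and b = 239 (both in [86, 376]) gives ab = 57121.

57121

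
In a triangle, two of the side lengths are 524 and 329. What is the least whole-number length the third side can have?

196

The third side must exceed |524 − 329| = 195.
The smallest integer above 195 is 196.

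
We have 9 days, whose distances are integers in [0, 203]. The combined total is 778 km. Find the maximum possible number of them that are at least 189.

With k values at 189 or above and the rest at least 0, the sum is at least 0 + 189k.
Since the sum is 778, we need 189k ≤ 778, i.e. k ≤ 4.
k = 4 is achieved by 4 values at 189 and 5 at 0, total 756; add 22 to one value (staying below 189) to reach 778.

4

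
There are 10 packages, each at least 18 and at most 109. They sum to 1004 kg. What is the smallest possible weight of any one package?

23

Minimizing one value means maximizing the remaining 9.
The other 9 contribute at most 9 × 109 = 981, leaving at least 1004 − 981 = 23.
Since 23 ≥ 18, this is achievable: one at 23 and 9 at 109.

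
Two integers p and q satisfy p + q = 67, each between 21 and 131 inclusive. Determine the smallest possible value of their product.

For a fixed sum, pq is smallest when p and q are as far apart as possible.
At the endpoint p = 21, q = 67 − 21 = 46, so pq = 21 × 46 = 966.

966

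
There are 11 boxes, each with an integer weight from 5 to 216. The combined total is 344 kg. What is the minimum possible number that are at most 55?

6

Let j be the number exceeding 55. Then the total is ≥ 56·j + 5·(11 − j) = 55 + 51j.
So 51j ≤ 289 and j ≤ 5; hence at least 11 − 5 = 6 are ≤ 55.
Exactly 6 works: 6 values at 5 and 5 at 56 total 310; raise one of the low values by 34 (still ≤ 55) to hit 344.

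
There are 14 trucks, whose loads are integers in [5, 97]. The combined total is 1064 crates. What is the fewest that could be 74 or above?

2

If only k of them are at least 74, the other 14 − k are at most 73, so the total is at most k·97 + (14 − k)·73.
This must reach 1064, so k·97 + (14 − k)·73 ≥ 1064, giving k ≥ 2.
Exactly 2 works: 2 values at 97 and 12 at 73 total 1070; lower one of the high values by 6 (still ≥ 74) to hit 1064.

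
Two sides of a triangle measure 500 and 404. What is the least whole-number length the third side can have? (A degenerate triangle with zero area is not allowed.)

The third side must exceed |500 − 404| = 96.
The smallest integer above 96 is 97.

97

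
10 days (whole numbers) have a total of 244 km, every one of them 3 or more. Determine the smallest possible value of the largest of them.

The 10 values sum to 244, so their maximum is at least ⌈244/10⌉ = 25.
Achievable: 4 of them at 25 and 6 at 24 total 244.

25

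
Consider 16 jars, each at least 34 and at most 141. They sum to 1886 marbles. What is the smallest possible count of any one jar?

To make one jar as small as possible, make the other 15 as large as possible.
The other 15 can take up 15 × 141 = 2115 ≥ 1886 − 34, so one jar can sit at its floor of 34.
Achievable: one at 34 and the other 15 totalling 1852, which fits since 15 × 34 ≤ 1852 ≤ 15 × 141.

34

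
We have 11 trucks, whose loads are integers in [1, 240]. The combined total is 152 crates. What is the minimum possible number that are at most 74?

10

Each value above 74 is at least 75, contributing at least 75 − 1 = 74 above the floor 1.
The sum exceeds the floor total 11 by 141, so at most ⌊141/74⌋ = 1 exceed 74, and at least 10 are ≤ 74.
Exactly 10 works: 10 values at 1 and 1 at 75 total 85; raise one of the low values by 67 (still ≤ 74) to hit 152.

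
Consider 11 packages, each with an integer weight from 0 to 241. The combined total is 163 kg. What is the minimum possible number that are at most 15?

Each value above 15 is at least 16, contributing at least 16 − 0 = 16 above the floor 0.
The sum exceeds the floor total 0 by 163, so at most ⌊163/16⌋ = 10 exceed 15, and at least 1 are ≤ 15.
Exactly 1 works: 1 value at 0 and 10 at 16 total 160; raise one of the low values by 3 (still ≤ 15) to hit 163.

1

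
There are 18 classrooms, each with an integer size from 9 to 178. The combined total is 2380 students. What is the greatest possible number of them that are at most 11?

Each value at 11 or below falls at least 178 − 11 = 167 short of the ceiling 178.
The ceiling total is 18 × 178 = 3204, and we need 2380, so at most ⌊(3204 − 2380)/167⌋ = 4 can be that low.
k = 4 is achieved by 4 values at 11 and 14 at 178, total 2536; lower one of the 178's by 156 (still > 11) to reach 2380.

4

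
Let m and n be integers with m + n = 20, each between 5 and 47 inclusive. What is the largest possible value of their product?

mn = m(20 − m) is maximized when m is as near 20/2 as the bounds allow.
Taking m = 10 and n = 10 (both in [5, 47]) gives mn = 100.

100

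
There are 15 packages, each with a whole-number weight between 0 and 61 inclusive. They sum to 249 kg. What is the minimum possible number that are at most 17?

2

Each value above 17 is at least 18, contributing at least 18 − 0 = 18 above the floor 0.
The sum exceeds the floor total 0 by 249, so at most ⌊249/18⌋ = 13 exceed 17, and at least 2 are ≤ 17.
Exactly 2 works: 2 values at 0 and 13 at 18 total 234; raise one of the low values by 15 (still ≤ 17) to hit 249.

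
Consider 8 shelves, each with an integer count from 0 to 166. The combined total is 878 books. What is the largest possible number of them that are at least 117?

If k of the values are ≥ 117, the total is ≥ 117k + 0(8 − k).
Setting 117k + 0(8 − k) ≤ 878 gives 117k ≤ 878, so k ≤ 7.
k = 7 is achieved by 7 values at 117 and 1 at 0, total 819; add 59 to one value (staying below 117) to reach 878.

7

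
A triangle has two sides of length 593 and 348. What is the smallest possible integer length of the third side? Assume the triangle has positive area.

246

The third side must exceed |593 − 348| = 245.
The smallest integer above 245 is 246.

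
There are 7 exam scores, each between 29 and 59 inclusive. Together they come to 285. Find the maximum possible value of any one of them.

59

To make one score as large as possible, make the other 6 as small as possible.
The other 6 contribute at least 6 × 29 = 174, leaving at most 285 − 174 = 111.
But each score is capped at 59, so the maximum is 59.
Achievable: one at 59 and the other 6 totalling 226, which fits since 6 × 29 ≤ 226 ≤ 6 × 59.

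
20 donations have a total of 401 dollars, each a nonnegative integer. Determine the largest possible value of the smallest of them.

20

The 20 values sum to 401, so their minimum is at most ⌊401/20⌋ = 20.
Taking 19 copies of 20 and 1 copy of 21 gives exactly 401, so 20 is attained.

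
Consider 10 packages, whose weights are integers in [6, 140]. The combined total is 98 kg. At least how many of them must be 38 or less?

Each value above 38 is at least 39, contributing at least 39 − 6 = 33 above the floor 6.
The sum exceeds the floor total 60 by 38, so at most ⌊38/33⌋ = 1 exceed 38, and at least 9 are ≤ 38.
Exactly 9 works: 9 values at 6 and 1 at 39 total 93; raise one of the low values by 5 (still ≤ 38) to hit 98.

9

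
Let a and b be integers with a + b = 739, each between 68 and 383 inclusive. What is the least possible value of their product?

For a fixed sum, ab is smallest when a and b are as far apart as possible.
At the endpoint a = 356, b = 739 − 356 = 383, so ab = 356 × 383 = 136348.

136348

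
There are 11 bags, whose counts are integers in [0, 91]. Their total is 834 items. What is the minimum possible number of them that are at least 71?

Each value short of 71 is at most 70, costing at least 91 − 70 = 21 against the maximum total of 1001.
We can afford to lose at most 1001 − 834 = 167, so at most ⌊167/21⌋ = 7 fall short, and at least 4 are ≥ 71.
Exactly 4 works: 4 values at 91 and 7 at 70 total 854; lower one of the high values by 20 (still ≥ 71) to hit 834.

4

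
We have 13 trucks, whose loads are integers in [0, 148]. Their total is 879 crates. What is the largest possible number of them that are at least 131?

If k of the values are ≥ 131, the total is ≥ 131k + 0(13 − k).
Setting 131k + 0(13 − k) ≤ 879 gives 131k ≤ 879, so k ≤ 6.
k = 6 is achieved by 6 values at 131 and 7 at 0, total 786; add 93 to one value (staying below 131) to reach 879.

6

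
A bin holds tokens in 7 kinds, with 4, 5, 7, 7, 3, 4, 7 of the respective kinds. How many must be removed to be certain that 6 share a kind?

32

In the worst case you take as many as possible of each kind without reaching 6: 4 + 5 + 5 + 5 + 3 + 4 + 5 = 31.
The next one must give 6 of some kind, so 31 + 1 = 32.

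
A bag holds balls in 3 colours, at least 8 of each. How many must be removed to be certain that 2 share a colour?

4

In the worst case you draw 1 of each of the 3 colours: 3 × 1 = 3.
One more forces 2 of some colour, so 3 + 1 = 4.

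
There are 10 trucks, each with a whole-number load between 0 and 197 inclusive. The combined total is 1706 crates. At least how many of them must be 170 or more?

1

Each value short of 170 is at most 169, costing at least 197 − 169 = 28 against the maximum total of 1970.
We can afford to lose at most 1970 − 1706 = 264, so at most ⌊264/28⌋ = 9 fall short, and at least 1 are ≥ 170.
Exactly 1 works: 1 value at 197 and 9 at 169 total 1718; lower one of the high values by 12 (still ≥ 170) to hit 1706.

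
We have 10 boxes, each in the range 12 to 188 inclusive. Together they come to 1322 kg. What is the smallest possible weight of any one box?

To make one box as small as possible, make the other 9 as large as possible.
The other 9 can take up 9 × 188 = 1692 ≥ 1322 − 12, so one box can sit at its floor of 12.
Achievable: one at 12 and the other 9 totalling 1310, which fits since 9 × 12 ≤ 1310 ≤ 9 × 188.

12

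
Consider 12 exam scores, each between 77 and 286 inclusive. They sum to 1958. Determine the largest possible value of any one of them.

To make one score as large as possible, make the other 11 as small as possible.
The other 11 contribute at least 11 × 77 = 847, leaving at most 1958 − 847 = 1111.
But each score is capped at 286, so the maximum is 286.
Achievable: one at 286 and the other 11 totalling 1672, which fits since 11 × 77 ≤ 1672 ≤ 11 × 286.

286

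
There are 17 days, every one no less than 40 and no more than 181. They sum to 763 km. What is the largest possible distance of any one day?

Maximizing one value means minimizing the remaining 16.
The other 16 contribute at least 16 × 40 = 640, leaving at most 763 − 640 = 123.
Since 123 ≤ 181, this is achievable: one at 123 and 16 at 40.

123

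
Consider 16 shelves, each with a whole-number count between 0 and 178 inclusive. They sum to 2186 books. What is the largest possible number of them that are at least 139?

With k values at 139 or above and the rest at least 0, the sum is at least 0 + 139k.
Since the sum is 2186, we need 139k ≤ 2186, i.e. k ≤ 15.
k = 15 is achieved by 15 values at 139 and 1 at 0, total 2085; add 101 to one value (staying below 139) to reach 2186.

15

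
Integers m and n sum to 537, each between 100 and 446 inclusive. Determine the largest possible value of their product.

mn = m(537 − m) is maximized when m is as near 537/2 as the bounds allow.
Taking m = 268 and n = 269 (both in [100, 446]) gives mn = 72092.

72092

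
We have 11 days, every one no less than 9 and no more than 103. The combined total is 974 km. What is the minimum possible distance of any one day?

9

Minimizing one value means maximizing the remaining 10.
The other 10 can take up 10 × 103 = 1030 ≥ 974 − 9, so one day can sit at its floor of 9.
Achievable: one at 9 and the other 10 totalling 965, which fits since 10 × 9 ≤ 965 ≤ 10 × 103.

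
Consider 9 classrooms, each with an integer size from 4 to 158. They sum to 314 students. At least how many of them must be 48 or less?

Let j be the number exceeding 48. Then the total is ≥ 49·j + 4·(9 − j) = 36 + 45j.
So 45j ≤ 278 and j ≤ 6; hence at least 9 − 6 = 3 are ≤ 48.
Exactly 3 works: 3 values at 4 and 6 at 49 total 306; raise one of the low values by 8 (still ≤ 48) to hit 314.

3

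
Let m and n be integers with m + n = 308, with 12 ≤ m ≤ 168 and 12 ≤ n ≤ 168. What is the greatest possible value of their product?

23716

For a fixed sum, the product mn is largest when m and n are as close as possible.
Taking m = 154 and n = 154 (both in [12, 168]) gives mn = 23716.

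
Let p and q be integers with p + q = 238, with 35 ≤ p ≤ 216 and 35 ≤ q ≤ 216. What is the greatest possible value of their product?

pq = p(238 − p) is maximized when p is as near 238/2 as the bounds allow.
Taking p = 119 and q = 119 (both in [35, 216]) gives pq = 14161.

14161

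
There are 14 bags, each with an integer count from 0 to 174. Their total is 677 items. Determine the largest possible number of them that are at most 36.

Each value at 36 or below falls at least 174 − 36 = 138 short of the ceiling 174.
The ceiling total is 14 × 174 = 2436, and we need 677, so at most ⌊(2436 − 677)/138⌋ = 12 can be that low.
k = 12 is achieved by 12 values at 36 and 2 at 174, total 780; lower one of the 174's by 103 (still > 36) to reach 677.

12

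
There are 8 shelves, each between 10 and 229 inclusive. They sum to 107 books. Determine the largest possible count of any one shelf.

37

Maximizing one value means minimizing the remaining 7.
The other 7 contribute at least 7 × 10 = 70, leaving at most 107 − 70 = 37.
Since 37 ≤ 229, this is achievable: one at 37 and 7 at 10.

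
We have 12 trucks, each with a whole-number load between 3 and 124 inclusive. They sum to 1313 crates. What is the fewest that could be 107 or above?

3

If only k of them are at least 107, the other 12 − k are at most 106, so the total is at most k·124 + (12 − k)·106.
This must reach 1313, so k·124 + (12 − k)·106 ≥ 1313, giving k ≥ 3.
Exactly 3 works: 3 values at 124 and 9 at 106 total 1326; lower one of the high values by 13 (still ≥ 107) to hit 1313.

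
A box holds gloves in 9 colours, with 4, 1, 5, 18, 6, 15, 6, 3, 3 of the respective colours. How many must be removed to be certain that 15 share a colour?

In the worst case you take as many as possible of each colour without reaching 15: 4 + 1 + 5 + 14 + 6 + 14 + 6 + 3 + 3 = 56.
The next one must give 15 of some colour, so 56 + 1 = 57.

57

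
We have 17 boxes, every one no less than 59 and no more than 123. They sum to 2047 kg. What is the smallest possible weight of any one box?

79

To make one box as small as possible, make the other 16 as large as possible.
The other 16 contribute at most 16 × 123 = 1968, leaving at least 2047 − 1968 = 79.
Since 79 ≥ 59, this is achievable: one at 79 and 16 at 123.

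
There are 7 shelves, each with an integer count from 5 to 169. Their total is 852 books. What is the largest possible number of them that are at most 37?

Each value at 37 or below falls at least 169 − 37 = 132 short of the ceiling 169.
The ceiling total is 7 × 169 = 1183, and we need 852, so at most ⌊(1183 − 852)/132⌋ = 2 can be that low.
k = 2 is achieved by 2 values at 37 and 5 at 169, total 919; lower one of the 169's by 67 (still > 37) to reach 852.

2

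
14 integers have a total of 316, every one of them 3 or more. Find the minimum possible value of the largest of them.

Some value must be at least ⌈316/14⌉ = 23, since 14 × 22 = 308 < 316.
Achievable: 8 of them at 23 and 6 at 22 total 316.

23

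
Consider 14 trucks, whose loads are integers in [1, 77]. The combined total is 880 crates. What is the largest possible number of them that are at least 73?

If k of the values are ≥ 73, the total is ≥ 73k + 1(14 − k).
Setting 73k + 1(14 − k) ≤ 880 gives 72k ≤ 866, so k ≤ 12.
k = 12 is achieved by 12 values at 73 and 2 at 1, total 878; add 2 to one value (staying below 73) to reach 880.

12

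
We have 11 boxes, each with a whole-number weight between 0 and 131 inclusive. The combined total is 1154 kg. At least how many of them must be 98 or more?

Suppose at most 11 − j of them reach 98; then j values are ≤ 97 and the rest ≤ 131.
The total is then ≤ 97·j + 131·(11 − j) = 1441 − 34j. For this to be ≥ 1154 we need j ≤ 8, so at least 11 − 8 = 3 must reach 98.
Exactly 3 works: 3 values at 131 and 8 at 97 total 1169; lower one of the high values by 15 (still ≥ 98) to hit 1154.

3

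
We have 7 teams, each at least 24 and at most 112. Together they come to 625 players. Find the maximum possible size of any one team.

To make one team as large as possible, make the other 6 as small as possible.
The other 6 contribute at least 6 × 24 = 144, leaving at most 625 − 144 = 481.
But each team is capped at 112, so the maximum is 112.
Achievable: one at 112 and the other 6 totalling 513, which fits since 6 × 24 ≤ 513 ≤ 6 × 112.

112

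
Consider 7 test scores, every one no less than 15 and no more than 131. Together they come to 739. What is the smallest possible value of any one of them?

15

To make one score as small as possible, make the other 6 as large as possible.
The other 6 can take up 6 × 131 = 786 ≥ 739 − 15, so one score can sit at its floor of 15.
Achievable: one at 15 and the other 6 totalling 724, which fits since 6 × 15 ≤ 724 ≤ 6 × 131.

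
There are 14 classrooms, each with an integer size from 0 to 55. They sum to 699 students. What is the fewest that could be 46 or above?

7

If only k of them are at least 46, the other 14 − k are at most 45, so the total is at most k·55 + (14 − k)·45.
This must reach 699, so k·55 + (14 − k)·45 ≥ 699, giving k ≥ 7.
Exactly 7 works: 7 values at 55 and 7 at 45 total 700; lower one of the high values by 1 (still ≥ 46) to hit 699.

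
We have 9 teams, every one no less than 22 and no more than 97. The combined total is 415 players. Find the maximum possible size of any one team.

Maximizing one value means minimizing the remaining 8.
The other 8 contribute at least 8 × 22 = 176, leaving at most 415 − 176 = 239.
But each team is capped at 97, so the maximum is 97.
Achievable: one at 97 and the other 8 totalling 318, which fits since 8 × 22 ≤ 318 ≤ 8 × 97.

97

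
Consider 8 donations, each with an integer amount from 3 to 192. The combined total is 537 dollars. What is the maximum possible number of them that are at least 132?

Suppose k of them are at least 132. Those contribute at least 132 each and the other 8 − k at least 3 each.
So the total is at least 132k + 3(8 − k) = 24 + 129k. This must be ≤ 537, giving k ≤ 3.
k = 3 is achieved by 3 values at 132 and 5 at 3, total 411; add 126 to one value (staying below 132) to reach 537.

3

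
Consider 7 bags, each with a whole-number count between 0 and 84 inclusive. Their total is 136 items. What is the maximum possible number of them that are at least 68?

If k of the values are ≥ 68, the total is ≥ 68k + 0(7 − k).
Setting 68k + 0(7 − k) ≤ 136 gives 68k ≤ 136, so k ≤ 2.
k = 2 is achieved by 2 values at 68 and 5 at 0, total 136.

2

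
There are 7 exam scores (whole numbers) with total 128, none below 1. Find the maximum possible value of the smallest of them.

If every one of the 7 were at least 19, the total would be at least 7 × 19 = 133 > 128.
Taking 5 copies of 18 and 2 copies of 19 gives exactly 128, so 18 is attained.

18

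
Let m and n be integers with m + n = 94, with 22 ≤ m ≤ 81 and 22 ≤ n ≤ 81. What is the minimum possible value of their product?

For a fixed sum, mn is smallest when m and n are as far apart as possible.
The extreme feasible split is m = 22, n = 72, giving mn = 1584.

1584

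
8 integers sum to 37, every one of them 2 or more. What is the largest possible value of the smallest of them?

If every one of the 8 were at least 5, the total would be at least 8 × 5 = 40 > 37.
Taking 3 copies of 4 and 5 copies of 5 gives exactly 37, so 4 is attained.

4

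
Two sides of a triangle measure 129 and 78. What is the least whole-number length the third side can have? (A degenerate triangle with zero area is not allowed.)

52

The third side must exceed |129 − 78| = 51.
The smallest integer above 51 is 52.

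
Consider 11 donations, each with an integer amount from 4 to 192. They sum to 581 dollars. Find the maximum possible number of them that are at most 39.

Each value at 39 or below falls at least 192 − 39 = 153 short of the ceiling 192.
The ceiling total is 11 × 192 = 2112, and we need 581, so at most ⌊(2112 − 581)/153⌋ = 10 can be that low.
k = 10 is achieved by 10 values at 39 and 1 at 192, total 582; lower one of the 192's by 1 (still > 39) to reach 581.

10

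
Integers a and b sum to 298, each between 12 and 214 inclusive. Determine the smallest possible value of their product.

For a fixed sum, ab is smallest when a and b are as far apart as possible.
The extreme feasible split is a = 84, b = 214, giving ab = 17976.

17976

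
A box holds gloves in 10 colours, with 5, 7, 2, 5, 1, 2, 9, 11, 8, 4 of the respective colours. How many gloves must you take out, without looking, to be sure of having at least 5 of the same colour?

In the worst case you take as many as possible of each colour without reaching 5: 4 + 4 + 2 + 4 + 1 + 2 + 4 + 4 + 4 + 4 = 33.
The next one must give 5 of some colour, so 33 + 1 = 34.

34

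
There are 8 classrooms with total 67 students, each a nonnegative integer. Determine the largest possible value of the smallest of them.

The 8 values sum to 67, so their minimum is at most ⌊67/8⌋ = 8.
Taking 5 copies of 8 and 3 copies of 9 gives exactly 67, so 8 is attained.

8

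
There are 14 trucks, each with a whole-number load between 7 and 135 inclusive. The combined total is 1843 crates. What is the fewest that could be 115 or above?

12

Each value short of 115 is at most 114, costing at least 135 − 114 = 21 against the maximum total of 1890.
We can afford to lose at most 1890 − 1843 = 47, so at most ⌊47/21⌋ = 2 fall short, and at least 12 are ≥ 115.
Exactly 12 works: 12 values at 135 and 2 at 114 total 1848; lower one of the high values by 5 (still ≥ 115) to hit 1843.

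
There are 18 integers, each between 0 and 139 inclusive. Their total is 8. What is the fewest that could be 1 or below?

14

Let j be the number exceeding 1. Then the total is ≥ 2·j + 0·(18 − j) = 0 + 2j.
So 2j ≤ 8 and j ≤ 4; hence at least 18 − 4 = 14 are ≤ 1.
Exactly 14 works: 14 values at 0 and 4 at 2 total 8.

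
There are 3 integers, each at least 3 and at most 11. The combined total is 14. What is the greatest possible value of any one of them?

8

Maximizing one value means minimizing the remaining 2.
The other 2 contribute at least 2 × 3 = 6, leaving at most 14 − 6 = 8.
Since 8 ≤ 11, this is achievable: one at 8 and 2 at 3.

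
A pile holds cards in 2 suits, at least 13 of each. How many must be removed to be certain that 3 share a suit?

You could draw 2 of every suit without reaching 3 of any — 4 in all.
One more forces 3 of some suit, so 4 + 1 = 5.

5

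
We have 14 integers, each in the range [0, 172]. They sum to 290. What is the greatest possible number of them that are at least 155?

If k of the values are ≥ 155, the total is ≥ 155k + 0(14 − k).
Setting 155k + 0(14 − k) ≤ 290 gives 155k ≤ 290, so k ≤ 1.
k = 1 is achieved by 1 value at 155 and 13 at 0, total 155; add 135 to one value (staying below 155) to reach 290.

1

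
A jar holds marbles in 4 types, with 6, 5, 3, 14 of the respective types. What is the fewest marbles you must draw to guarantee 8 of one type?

In the worst case you take as many as possible of each type without reaching 8: 6 + 5 + 3 + 7 = 21.
The next one must give 8 of some type, so 21 + 1 = 22.

22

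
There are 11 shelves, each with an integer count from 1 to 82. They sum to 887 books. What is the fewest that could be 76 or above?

9

Suppose at most 11 − j of them reach 76; then j values are ≤ 75 and the rest ≤ 82.
The total is then ≤ 75·j + 82·(11 − j) = 902 − 7j. For this to be ≥ 887 we need j ≤ 2, so at least 11 − 2 = 9 must reach 76.
Exactly 9 works: 9 values at 82 and 2 at 75 total 888; lower one of the high values by 1 (still ≥ 76) to hit 887.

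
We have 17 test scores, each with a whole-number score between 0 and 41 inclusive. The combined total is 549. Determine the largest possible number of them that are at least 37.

14

If k of the values are ≥ 37, the total is ≥ 37k + 0(17 − k).
Setting 37k + 0(17 − k) ≤ 549 gives 37k ≤ 549, so k ≤ 14.
k = 14 is achieved by 14 values at 37 and 3 at 0, total 518; add 31 to one value (staying below 37) to reach 549.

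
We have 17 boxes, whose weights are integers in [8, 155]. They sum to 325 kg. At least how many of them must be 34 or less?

10

Each value above 34 is at least 35, contributing at least 35 − 8 = 27 above the floor 8.
The sum exceeds the floor total 136 by 189, so at most ⌊189/27⌋ = 7 exceed 34, and at least 10 are ≤ 34.
Exactly 10 works: 10 values at 8 and 7 at 35 total 325.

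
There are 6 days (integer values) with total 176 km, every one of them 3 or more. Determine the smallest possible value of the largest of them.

30

The average is 176/6 > 29, so not all 6 can be 29 or less; the largest is ≥ 30.
Taking 4 copies of 29 and 2 copies of 30 gives exactly 176, so 30 is attained.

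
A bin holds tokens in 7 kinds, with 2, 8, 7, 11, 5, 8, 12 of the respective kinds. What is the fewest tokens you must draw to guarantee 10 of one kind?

49

In the worst case you take as many as possible of each kind without reaching 10: 2 + 8 + 7 + 9 + 5 + 8 + 9 = 48.
The next one must give 10 of some kind, so 48 + 1 = 49.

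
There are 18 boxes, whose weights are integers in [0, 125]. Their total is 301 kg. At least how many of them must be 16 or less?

Let j be the number exceeding 16. Then the total is ≥ 17·j + 0·(18 − j) = 0 + 17j.
So 17j ≤ 301 and j ≤ 17; hence at least 18 − 17 = 1 are ≤ 16.
Exactly 1 works: 1 value at 0 and 17 at 17 total 289; raise one of the low values by 12 (still ≤ 16) to hit 301.

1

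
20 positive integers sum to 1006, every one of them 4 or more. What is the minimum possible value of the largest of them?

If every one of the 20 were at most 50, the total would be at most 20 × 50 = 1000 < 1006.
Equality holds with 6 values of 51 and 14 values of 50.

51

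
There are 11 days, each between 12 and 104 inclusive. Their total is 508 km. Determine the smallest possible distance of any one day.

To make one day as small as possible, make the other 10 as large as possible.
The other 10 can take up 10 × 104 = 1040 ≥ 508 − 12, so one day can sit at its floor of 12.
Achievable: one at 12 and the other 10 totalling 496, which fits since 10 × 12 ≤ 496 ≤ 10 × 104.

12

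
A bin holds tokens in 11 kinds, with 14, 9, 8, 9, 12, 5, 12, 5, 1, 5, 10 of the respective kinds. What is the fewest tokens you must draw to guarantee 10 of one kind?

In the worst case you take as many as possible of each kind without reaching 10: 9 + 9 + 8 + 9 + 9 + 5 + 9 + 5 + 1 + 5 + 9 = 78.
The next one must give 10 of some kind, so 78 + 1 = 79.

79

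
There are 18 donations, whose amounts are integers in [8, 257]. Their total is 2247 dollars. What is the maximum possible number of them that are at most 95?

Suppose k of them are at most 95. Those contribute at most 95 each and the rest at most 257 each.
So the total is at most 95k + 257(18 − k) = 4626 − 162k. This must still be ≥ 2247, so k ≤ 14.
k = 14 is achieved by 14 values at 95 and 4 at 257, total 2358; lower one of the 257's by 111 (still > 95) to reach 2247.

14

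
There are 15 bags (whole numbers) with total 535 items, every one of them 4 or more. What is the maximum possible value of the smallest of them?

The 15 values sum to 535, so their minimum is at most ⌊535/15⌋ = 35.
Equality holds with 5 values of 35 and 10 values of 36.

35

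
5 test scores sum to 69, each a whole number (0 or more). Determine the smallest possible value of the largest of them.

Some value must be at least ⌈69/5⌉ = 14, since 5 × 13 = 65 < 69.
Taking 1 copy of 13 and 4 copies of 14 gives exactly 69, so 14 is attained.

14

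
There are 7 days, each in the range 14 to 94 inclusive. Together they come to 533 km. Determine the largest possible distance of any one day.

To make one day as large as possible, make the other 6 as small as possible.
The other 6 contribute at least 6 × 14 = 84, leaving at most 533 − 84 = 449.
But each day is capped at 94, so the maximum is 94.
Achievable: one at 94 and the other 6 totalling 439, which fits since 6 × 14 ≤ 439 ≤ 6 × 94.

94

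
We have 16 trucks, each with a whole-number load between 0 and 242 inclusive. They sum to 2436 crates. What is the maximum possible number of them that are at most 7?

Each value at 7 or below falls at least 242 − 7 = 235 short of the ceiling 242.
The ceiling total is 16 × 242 = 3872, and we need 2436, so at most ⌊(3872 − 2436)/235⌋ = 6 can be that low.
k = 6 is achieved by 6 values at 7 and 10 at 242, total 2462; lower one of the 242's by 26 (still > 7) to reach 2436.

6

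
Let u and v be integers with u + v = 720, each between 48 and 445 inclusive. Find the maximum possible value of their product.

129600

uv = u(720 − u) is maximized when u is as near 720/2 as the bounds allow.
Taking u = 360 and v = 360 (both in [48, 445]) gives uv = 129600.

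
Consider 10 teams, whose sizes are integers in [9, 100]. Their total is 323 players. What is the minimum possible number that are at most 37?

2

If only k of them are at most 37, the other 10 − k are at least 38, so the total is at least (10 − k)·38 + k·9.
This is ≤ 323, so (10 − k)·38 + 9k ≤ 323, which gives k ≥ 2.
Exactly 2 works: 2 values at 9 and 8 at 38 total 322; raise one of the low values by 1 (still ≤ 37) to hit 323.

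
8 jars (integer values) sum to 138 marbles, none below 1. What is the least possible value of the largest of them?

The average is 138/8 > 17, so not all 8 can be 17 or less; the largest is ≥ 18.
Achievable: 2 of them at 18 and 6 at 17 total 138.

18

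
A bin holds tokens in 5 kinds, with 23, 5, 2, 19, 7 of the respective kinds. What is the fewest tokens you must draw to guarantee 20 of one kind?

53

In the worst case you take as many as possible of each kind without reaching 20: 19 + 5 + 2 + 19 + 7 = 52.
The next one must give 20 of some kind, so 52 + 1 = 53.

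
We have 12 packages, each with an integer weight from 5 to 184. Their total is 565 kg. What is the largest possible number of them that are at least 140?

3

If k of the values are ≥ 140, the total is ≥ 140k + 5(12 − k).
Setting 140k + 5(12 − k) ≤ 565 gives 135k ≤ 505, so k ≤ 3.
k = 3 is achieved by 3 values at 140 and 9 at 5, total 465; add 100 to one value (staying below 140) to reach 565.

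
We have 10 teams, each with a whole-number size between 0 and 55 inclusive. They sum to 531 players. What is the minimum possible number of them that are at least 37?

Each value short of 37 is at most 36, costing at least 55 − 36 = 19 against the maximum total of 550.
We can afford to lose at most 550 − 531 = 19, so at most ⌊19/19⌋ = 1 fall short, and at least 9 are ≥ 37.
Exactly 9 works: 9 values at 55 and 1 at 36 total 531.

9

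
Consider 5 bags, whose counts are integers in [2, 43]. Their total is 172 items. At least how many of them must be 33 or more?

Each value short of 33 is at most 32, costing at least 43 − 32 = 11 against the maximum total of 215.
We can afford to lose at most 215 − 172 = 43, so at most ⌊43/11⌋ = 3 fall short, and at least 2 are ≥ 33.
Exactly 2 works: 2 values at 43 and 3 at 32 total 182; lower one of the high values by 10 (still ≥ 33) to hit 172.

2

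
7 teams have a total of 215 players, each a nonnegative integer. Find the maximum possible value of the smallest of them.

The average is 215/7 < 31, so some value is ≤ 30.
Achievable: 2 of them at 30 and 5 at 31 total 215.

30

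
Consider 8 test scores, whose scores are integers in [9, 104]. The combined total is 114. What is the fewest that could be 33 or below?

If only k of them are at most 33, the other 8 − k are at least 34, so the total is at least (8 − k)·34 + k·9.
This is ≤ 114, so (8 − k)·34 + 9k ≤ 114, which gives k ≥ 7.
Exactly 7 works: 7 values at 9 and 1 at 34 total 97; raise one of the low values by 17 (still ≤ 33) to hit 114.

7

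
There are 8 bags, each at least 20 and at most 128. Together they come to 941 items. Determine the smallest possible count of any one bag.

45

To make one bag as small as possible, make the other 7 as large as possible.
The other 7 contribute at most 7 × 128 = 896, leaving at least 941 − 896 = 45.
Since 45 ≥ 20, this is achievable: one at 45 and 7 at 128.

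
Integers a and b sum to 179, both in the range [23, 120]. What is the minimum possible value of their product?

7080

ab = a(179 − a) is concave in a, so over [59, 120] it is minimized at an endpoint.
The extreme feasible split is a = 59, b = 120, giving ab = 7080.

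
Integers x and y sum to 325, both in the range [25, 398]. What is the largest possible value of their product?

26406

xy = x(325 − x) is maximized when x is as near 325/2 as the bounds allow.
Taking x = 162 and y = 163 (both in [25, 398]) gives xy = 26406.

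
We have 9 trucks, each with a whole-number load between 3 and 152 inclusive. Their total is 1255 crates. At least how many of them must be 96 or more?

8

Each value short of 96 is at most 95, costing at least 152 − 95 = 57 against the maximum total of 1368.
We can afford to lose at most 1368 − 1255 = 113, so at most ⌊113/57⌋ = 1 fall short, and at least 8 are ≥ 96.
Exactly 8 works: 8 values at 152 and 1 at 95 total 1311; lower one of the high values by 56 (still ≥ 96) to hit 1255.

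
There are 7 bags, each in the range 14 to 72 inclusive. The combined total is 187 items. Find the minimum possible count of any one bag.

Minimizing one value means maximizing the remaining 6.
The other 6 can take up 6 × 72 = 432 ≥ 187 − 14, so one bag can sit at its floor of 14.
Achievable: one at 14 and the other 6 totalling 173, which fits since 6 × 14 ≤ 173 ≤ 6 × 72.

14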